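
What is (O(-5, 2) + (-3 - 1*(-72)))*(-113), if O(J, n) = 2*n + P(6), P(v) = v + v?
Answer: -9605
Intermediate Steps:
P(v) = 2*v
O(J, n) = 12 + 2*n (O(J, n) = 2*n + 2*6 = 2*n + 12 = 12 + 2*n)
(O(-5, 2) + (-3 - 1*(-72)))*(-113) = ((12 + 2*2) + (-3 - 1*(-72)))*(-113) = ((12 + 4) + (-3 + 72))*(-113) = (16 + 69)*(-113) = 85*(-113) = -9605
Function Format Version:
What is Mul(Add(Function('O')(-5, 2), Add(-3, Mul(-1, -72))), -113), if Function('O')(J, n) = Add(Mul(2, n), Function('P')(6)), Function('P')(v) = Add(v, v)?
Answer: -9605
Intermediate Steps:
Function('P')(v) = Mul(2, v)
Function('O')(J, n) = Add(12, Mul(2, n)) (Function('O')(J, n) = Add(Mul(2, n), Mul(2, 6)) = Add(Mul(2, n), 12) = Add(12, Mul(2, n)))
Mul(Add(Function('O')(-5, 2), Add(-3, Mul(-1, -72))), -113) = Mul(Add(Add(12, Mul(2, 2)), Add(-3, Mul(-1, -72))), -113) = Mul(Add(Add(12, 4), Add(-3, 72)), -113) = Mul(Add(16, 69), -113) = Mul(85, -113) = -9605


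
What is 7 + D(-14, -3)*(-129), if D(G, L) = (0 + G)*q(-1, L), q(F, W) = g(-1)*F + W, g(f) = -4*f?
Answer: -12635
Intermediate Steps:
q(F, W) = W + 4*F (q(F, W) = (-4*(-1))*F + W = 4*F + W = W + 4*F)
D(G, L) = G*(-4 + L) (D(G, L) = (0 + G)*(L + 4*(-1)) = G*(L - 4) = G*(-4 + L))
7 + D(-14, -3)*(-129) = 7 - 14*(-4 - 3)*(-129) = 7 - 14*(-7)*(-129) = 7 + 98*(-129) = 7 - 12642 = -12635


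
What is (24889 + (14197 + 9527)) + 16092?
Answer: 64705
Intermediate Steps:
(24889 + (14197 + 9527)) + 16092 = (24889 + 23724) + 16092 = 48613 + 16092 = 64705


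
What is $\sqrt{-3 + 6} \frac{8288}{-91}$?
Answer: $- \frac{1184 \sqrt{3}}{13} \approx -157.75$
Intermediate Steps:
$\sqrt{-3 + 6} \frac{8288}{-91} = \sqrt{3} \cdot 8288 \left(- \frac{1}{91}\right) = \sqrt{3} \left(- \frac{1184}{13}\right) = - \frac{1184 \sqrt{3}}{13}$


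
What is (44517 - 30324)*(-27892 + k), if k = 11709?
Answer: -229685319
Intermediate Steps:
(44517 - 30324)*(-27892 + k) = (44517 - 30324)*(-27892 + 11709) = 14193*(-16183) = -229685319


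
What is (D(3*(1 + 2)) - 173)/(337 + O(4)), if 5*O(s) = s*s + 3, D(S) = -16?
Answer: -315/568 ≈ -0.55458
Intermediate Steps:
O(s) = ⅗ + s²/5 (O(s) = (s*s + 3)/5 = (s² + 3)/5 = (3 + s²)/5 = ⅗ + s²/5)
(D(3*(1 + 2)) - 173)/(337 + O(4)) = (-16 - 173)/(337 + (⅗ + (⅕)*4²)) = -189/(337 + (⅗ + (⅕)*16)) = -189/(337 + (⅗ + 16/5)) = -189/(337 + 19/5) = -189/1704/5 = -189*5/1704 = -315/568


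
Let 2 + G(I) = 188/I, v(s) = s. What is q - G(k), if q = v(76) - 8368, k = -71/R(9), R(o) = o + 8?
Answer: -585394/71 ≈ -8245.0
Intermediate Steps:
R(o) = 8 + o
k = -71/17 (k = -71/(8 + 9) = -71/17 ≈ -4.1765)
G(I) = -2 + 188/I
q = -8292 (q = 76 - 8368 = -8292)
q - G(k) = -8292 - (-2 + 188/(-71/17)) = -8292 - (-2 + 188*(-17/71)) = -8292 - (-2 - 3196/71) = -8292 - 1*(-3338/71) = -8292 + 3338/71 = -585394/71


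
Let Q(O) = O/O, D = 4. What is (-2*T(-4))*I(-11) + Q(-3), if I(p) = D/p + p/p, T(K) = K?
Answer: 67/11 ≈ 6.0909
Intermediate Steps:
Q(O) = 1
I(p) = 1 + 4/p (I(p) = 4/p + p/p = 4/p + 1 = 1 + 4/p)
(-2*T(-4))*I(-11) + Q(-3) = (-2*(-4))*((4 - 11)/(-11)) + 1 = 8*(-1/11*(-7)) + 1 = 8*(7/11) + 1 = 56/11 + 1 = 67/11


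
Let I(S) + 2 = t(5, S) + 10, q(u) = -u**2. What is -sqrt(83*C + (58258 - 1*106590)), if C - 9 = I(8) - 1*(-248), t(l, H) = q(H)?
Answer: -I*sqrt(31649) ≈ -177.9*I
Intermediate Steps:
t(l, H) = -H**2
I(S) = 8 - S**2 (I(S) = -2 + (-S**2 + 10) = -2 + (10 - S**2) = 8 - S**2)
C = 201 (C = 9 + ((8 - 1*8**2) - 1*(-248)) = 9 + ((8 - 1*64) + 248) = 9 + ((8 - 64) + 248) = 9 + (-56 + 248) = 9 + 192 = 201)
-sqrt(83*C + (58258 - 1*106590)) = -sqrt(83*201 + (58258 - 1*106590)) = -sqrt(16683 + (58258 - 106590)) = -sqrt(16683 - 48332) = -sqrt(-31649) = -I*sqrt(31649)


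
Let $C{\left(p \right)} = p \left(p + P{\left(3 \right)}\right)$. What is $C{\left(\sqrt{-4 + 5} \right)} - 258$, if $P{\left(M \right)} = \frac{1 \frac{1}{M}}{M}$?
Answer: $- \frac{2312}{9} \approx -256.89$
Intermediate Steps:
$P{\left(M \right)} = \frac{1}{M^{2}}$ ($P{\left(M \right)} = \frac{1}{M M} = \frac{1}{M^{2}}$)
$C{\left(p \right)} = p \left(\frac{1}{9} + p\right)$ ($C{\left(p \right)} = p \left(p + \frac{1}{9}\right) = p \left(\frac{1}{9} + p\right)$)
$C{\left(\sqrt{-4 + 5} \right)} - 258 = \sqrt{-4 + 5} \left(\frac{1}{9} + \sqrt{-4 + 5}\right) - 258 = \sqrt{1} \left(\frac{1}{9} + \sqrt{1}\right) - 258 = 1 \left(\frac{1}{9} + 1\right) - 258 = 1 \cdot \frac{10}{9} - 258 = \frac{10}{9} - 258 = - \frac{2312}{9}$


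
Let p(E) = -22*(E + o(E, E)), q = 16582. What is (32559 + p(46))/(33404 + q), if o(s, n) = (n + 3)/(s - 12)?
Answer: 267880/424881 ≈ 0.63048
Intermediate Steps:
o(s, n) = (3 + n)/(-12 + s)
p(E) = -22*E - 22*(3 + E)/(-12 + E) (p(E) = -22*(E + (3 + E)/(-12 + E)) = -22*E - 22*(3 + E)/(-12 + E))
(32559 + p(46))/(33404 + q) = (32559 + 22*(-3 - 1*46**2 + 11*46)/(-12 + 46))/(33404 + 16582) = (32559 + 22*(-3 - 1*2116 + 506)/34)/49986 = (32559 + 22*(1/34)*(-3 - 2116 + 506))*(1/49986) = (32559 + 22*(1/34)*(-1613))*(1/49986) = (32559 - 17743/17)*(1/49986) = (535760/17)*(1/49986) = 267880/424881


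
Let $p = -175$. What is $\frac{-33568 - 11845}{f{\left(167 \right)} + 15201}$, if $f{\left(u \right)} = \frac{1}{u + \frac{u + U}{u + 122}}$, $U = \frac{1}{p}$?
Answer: $- \frac{384886482837}{128832310624} \approx -2.9875$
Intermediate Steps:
$U = - \frac{1}{175}$ ($U = \frac{1}{-175} = - \frac{1}{175} \approx -0.0057143$)
$f{\left(u \right)} = \frac{1}{u + \frac{- \frac{1}{175} + u}{122 + u}}$ ($f{\left(u \right)} = \frac{1}{u + \frac{u - \frac{1}{175}}{u + 122}} = \frac{1}{u + \frac{- \frac{1}{175} + u}{122 + u}}$)
$\frac{-33568 - 11845}{f{\left(167 \right)} + 15201} = \frac{-33568 - 11845}{\frac{175 \left(122 + 167\right)}{-1 + 175 \cdot 167^{2} + 21525 \cdot 167} + 15201} = - \frac{45413}{175 \frac{1}{-1 + 175 \cdot 27889 + 3594675} \cdot 289 + 15201} = - \frac{45413}{175 \frac{1}{-1 + 4880575 + 3594675} \cdot 289 + 15201} = - \frac{45413}{175 \cdot \frac{1}{8475249} \cdot 289 + 15201} = - \frac{45413}{\frac{50575}{8475249} + 15201} = - \frac{45413}{\frac{128832310624}{8475249}} = \left(-45413\right) \frac{8475249}{128832310624} = - \frac{384886482837}{128832310624}$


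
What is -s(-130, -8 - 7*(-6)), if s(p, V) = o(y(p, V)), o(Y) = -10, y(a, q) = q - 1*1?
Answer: 10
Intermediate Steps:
y(a, q) = -1 + q (y(a, q) = q - 1 = -1 + q)
s(p, V) = -10
-s(-130, -8 - 7*(-6)) = -1*(-10) = 10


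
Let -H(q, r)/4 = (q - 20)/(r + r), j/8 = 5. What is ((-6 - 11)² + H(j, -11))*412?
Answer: 1326228/11 ≈ 1.2057e+5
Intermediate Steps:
j = 40 (j = 8*5 = 40)
H(q, r) = -2*(-20 + q)/r (H(q, r) = -4*(q - 20)/(r + r) = -4*(-20 + q)/(2*r) = -4*(-20 + q)*1/(2*r) = -2*(-20 + q)/r)
((-6 - 11)² + H(j, -11))*412 = ((-6 - 11)² + 2*(20 - 1*40)/(-11))*412 = ((-17)² + 2*(-1/11)*(20 - 40))*412 = (289 + 2*(-1/11)*(-20))*412 = (289 + 40/11)*412 = (3219/11)*412 = 1326228/11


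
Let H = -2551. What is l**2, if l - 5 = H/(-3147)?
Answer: 334377796/9903609 ≈ 33.763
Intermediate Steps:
l = 18286/3147 (l = 5 - 2551/(-3147) = 5 - 2551*(-1/3147) = 5 + 2551/3147 = 18286/3147 ≈ 5.8106)
l**2 = (18286/3147)**2 = 334377796/9903609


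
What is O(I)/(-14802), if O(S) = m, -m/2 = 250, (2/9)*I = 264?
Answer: 250/7401 ≈ 0.033779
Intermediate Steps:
I = 1188 (I = (9/2)*264 = 1188)
m = -500 (m = -2*250 = -500)
O(S) = -500
O(I)/(-14802) = -500/(-14802) = -500*(-1/14802) = 250/7401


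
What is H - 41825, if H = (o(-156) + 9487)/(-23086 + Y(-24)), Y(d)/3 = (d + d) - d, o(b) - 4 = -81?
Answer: -484296380/11579 ≈ -41825.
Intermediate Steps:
o(b) = -77 (o(b) = 4 - 81 = -77)
Y(d) = 3*d (Y(d) = 3*((d + d) - d) = 3*(2*d - d) = 3*d)
H = -4705/11579 (H = (-77 + 9487)/(-23086 + 3*(-24)) = 9410/(-23086 - 72) = 9410/(-23158) = 9410*(-1/23158) = -4705/11579 ≈ -0.40634)
H - 41825 = -4705/11579 - 41825 = -484296380/11579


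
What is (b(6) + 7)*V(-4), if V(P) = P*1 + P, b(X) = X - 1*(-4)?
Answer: -136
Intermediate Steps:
b(X) = 4 + X (b(X) = X + 4 = 4 + X)
V(P) = 2*P (V(P) = P + P = 2*P)
(b(6) + 7)*V(-4) = ((4 + 6) + 7)*(2*(-4)) = (10 + 7)*(-8) = 17*(-8) = -136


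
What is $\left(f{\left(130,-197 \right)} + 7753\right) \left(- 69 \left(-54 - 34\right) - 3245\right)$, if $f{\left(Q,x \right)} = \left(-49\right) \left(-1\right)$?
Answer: $22056254$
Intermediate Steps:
$f{\left(Q,x \right)} = 49$
$\left(f{\left(130,-197 \right)} + 7753\right) \left(- 69 \left(-54 - 34\right) - 3245\right) = \left(49 + 7753\right) \left(- 69 \left(-54 - 34\right) - 3245\right) = 7802 \left(\left(-69\right) \left(-88\right) - 3245\right) = 7802 \left(6072 - 3245\right) = 7802 \cdot 2827 = 22056254$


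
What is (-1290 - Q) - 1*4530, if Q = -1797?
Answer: -4023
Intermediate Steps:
(-1290 - Q) - 1*4530 = (-1290 - 1*(-1797)) - 1*4530 = (-1290 + 1797) - 4530 = 507 - 4530 = -4023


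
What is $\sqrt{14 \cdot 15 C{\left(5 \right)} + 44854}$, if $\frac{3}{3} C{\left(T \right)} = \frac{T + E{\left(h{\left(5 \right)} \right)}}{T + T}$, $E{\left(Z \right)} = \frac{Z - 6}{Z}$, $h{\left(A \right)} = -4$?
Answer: $\frac{\sqrt{180046}}{2} \approx 212.16$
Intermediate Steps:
$E{\left(Z \right)} = \frac{-6 + Z}{Z}$ ($E{\left(Z \right)} = \frac{Z - 6}{Z} = \frac{-6 + Z}{Z}$)
$C{\left(T \right)} = \frac{\frac{5}{2} + T}{2 T}$ ($C{\left(T \right)} = \frac{T + \frac{-6 - 4}{-4}}{T + T} = \frac{T - - \frac{5}{2}}{2 T} = \left(T + \frac{5}{2}\right) \frac{1}{2 T} = \left(\frac{5}{2} + T\right) \frac{1}{2 T} = \frac{\frac{5}{2} + T}{2 T}$)
$\sqrt{14 \cdot 15 C{\left(5 \right)} + 44854} = \sqrt{14 \cdot 15 \frac{5 + 2 \cdot 5}{4 \cdot 5} + 44854} = \sqrt{210 \cdot \frac{1}{4} \cdot \frac{1}{5} \left(5 + 10\right) + 44854} = \sqrt{210 \cdot \frac{1}{4} \cdot \frac{1}{5} \cdot 15 + 44854} = \sqrt{210 \cdot \frac{3}{4} + 44854} = \sqrt{\frac{315}{2} + 44854} = \sqrt{\frac{90023}{2}} = \frac{\sqrt{180046}}{2}$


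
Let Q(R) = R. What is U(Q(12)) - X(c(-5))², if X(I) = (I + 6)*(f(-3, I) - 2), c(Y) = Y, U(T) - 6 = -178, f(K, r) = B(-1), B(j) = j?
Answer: -181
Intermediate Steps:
f(K, r) = -1
U(T) = -172 (U(T) = 6 - 178 = -172)
X(I) = -18 - 3*I (X(I) = (I + 6)*(-1 - 2) = (6 + I)*(-3) = -18 - 3*I)
U(Q(12)) - X(c(-5))² = -172 - (-18 - 3*(-5))² = -172 - (-18 + 15)² = -172 - 1*(-3)² = -172 - 1*9 = -172 - 9 = -181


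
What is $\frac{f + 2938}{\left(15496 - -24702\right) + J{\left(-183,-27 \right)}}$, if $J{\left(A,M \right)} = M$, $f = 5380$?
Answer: $\frac{8318}{40171} \approx 0.20706$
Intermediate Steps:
$\frac{f + 2938}{\left(15496 - -24702\right) + J{\left(-183,-27 \right)}} = \frac{5380 + 2938}{\left(15496 - -24702\right) - 27} = \frac{8318}{\left(15496 + 24702\right) - 27} = \frac{8318}{40198 - 27} = \frac{8318}{40171}$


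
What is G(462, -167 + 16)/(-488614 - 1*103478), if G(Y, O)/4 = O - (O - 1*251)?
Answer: -251/148023 ≈ -0.0016957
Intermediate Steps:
G(Y, O) = 1004 (G(Y, O) = 4*(O - (O - 1*251)) = 4*(O - (O - 251)) = 4*(O - (-251 + O)) = 4*(O + (251 - O)) = 4*251 = 1004)
G(462, -167 + 16)/(-488614 - 1*103478) = 1004/(-488614 - 1*103478) = 1004/(-488614 - 103478) = 1004/(-592092) = 1004*(-1/592092) = -251/148023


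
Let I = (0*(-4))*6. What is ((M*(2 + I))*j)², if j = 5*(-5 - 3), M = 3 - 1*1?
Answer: 25600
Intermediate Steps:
M = 2 (M = 3 - 1 = 2)
I = 0 (I = 0*6 = 0)
j = -40 (j = 5*(-8) = -40)
((M*(2 + I))*j)² = ((2*(2 + 0))*(-40))² = ((2*2)*(-40))² = (4*(-40))² = (-160)² = 25600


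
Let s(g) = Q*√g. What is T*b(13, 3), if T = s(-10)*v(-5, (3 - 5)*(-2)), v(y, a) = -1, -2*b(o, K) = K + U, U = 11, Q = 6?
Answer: 42*I*√10 ≈ 132.82*I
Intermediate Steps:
b(o, K) = -11/2 - K/2 (b(o, K) = -(K + 11)/2 = -(11 + K)/2 = -11/2 - K/2)
s(g) = 6*√g
T = -6*I*√10 (T = (6*√(-10))*(-1) = (6*(I*√10))*(-1) = (6*I*√10)*(-1) = -6*I*√10 ≈ -18.974*I)
T*b(13, 3) = (-6*I*√10)*(-11/2 - ½*3) = (-6*I*√10)*(-11/2 - 3/2) = -6*I*√10*(-7) = 42*I*√10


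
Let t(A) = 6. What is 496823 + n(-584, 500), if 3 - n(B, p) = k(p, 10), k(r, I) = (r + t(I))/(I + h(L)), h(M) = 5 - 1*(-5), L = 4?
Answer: 4968007/10 ≈ 4.9680e+5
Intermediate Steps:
h(M) = 10 (h(M) = 5 + 5 = 10)
k(r, I) = (6 + r)/(10 + I) (k(r, I) = (r + 6)/(I + 10) = (6 + r)/(10 + I))
n(B, p) = 27/10 - p/20 (n(B, p) = 3 - (6 + p)/(10 + 10) = 3 - (6 + p)/20 = 3 - (3/10 + p/20) = 3 + (-3/10 - p/20) = 27/10 - p/20)
496823 + n(-584, 500) = 496823 + (27/10 - 1/20*500) = 496823 + (27/10 - 25) = 496823 - 223/10 = 4968007/10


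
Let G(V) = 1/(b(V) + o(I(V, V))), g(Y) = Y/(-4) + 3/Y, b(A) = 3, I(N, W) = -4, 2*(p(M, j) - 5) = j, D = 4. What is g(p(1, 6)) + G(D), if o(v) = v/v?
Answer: -11/8 ≈ -1.3750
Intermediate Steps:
p(M, j) = 5 + j/2
g(Y) = 3/Y - Y/4 (g(Y) = Y*(-¼) + 3/Y = -Y/4 + 3/Y = 3/Y - Y/4)
o(v) = 1
G(V) = ¼ (G(V) = 1/(3 + 1) = 1/4 = ¼)
g(p(1, 6)) + G(D) = (3/(5 + (½)*6) - (5 + (½)*6)/4) + ¼ = (3/(5 + 3) - (5 + 3)/4) + ¼ = (3/8 - ¼*8) + ¼ = (3*(⅛) - 2) + ¼ = (3/8 - 2) + ¼ = -13/8 + ¼ = -11/8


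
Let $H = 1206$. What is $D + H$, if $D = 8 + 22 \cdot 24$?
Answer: $1742$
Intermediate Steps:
$D = 536$ ($D = 8 + 528 = 536$)
$D + H = 536 + 1206 = 1742$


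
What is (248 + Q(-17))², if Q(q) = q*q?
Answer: 288369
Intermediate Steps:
Q(q) = q²
(248 + Q(-17))² = (248 + (-17)²)² = (248 + 289)² = 537² = 288369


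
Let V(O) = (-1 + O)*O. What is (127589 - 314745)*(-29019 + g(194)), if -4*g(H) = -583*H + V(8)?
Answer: 141770670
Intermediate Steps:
V(O) = O*(-1 + O)
g(H) = -14 + 583*H/4 (g(H) = -(-583*H + 8*(-1 + 8))/4 = -(-583*H + 8*7)/4 = -(-583*H + 56)/4 = -(56 - 583*H)/4 = -14 + 583*H/4)
(127589 - 314745)*(-29019 + g(194)) = (127589 - 314745)*(-29019 + (-14 + (583/4)*194)) = -187156*(-29019 + (-14 + 56551/2)) = -187156*(-29019 + 56523/2) = -187156*(-1515/2) = 141770670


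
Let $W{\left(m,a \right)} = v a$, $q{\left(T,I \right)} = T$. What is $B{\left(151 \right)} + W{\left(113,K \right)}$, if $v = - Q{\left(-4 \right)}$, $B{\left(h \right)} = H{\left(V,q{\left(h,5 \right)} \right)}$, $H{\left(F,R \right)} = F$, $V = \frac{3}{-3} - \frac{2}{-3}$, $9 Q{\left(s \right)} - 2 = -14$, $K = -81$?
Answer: $- \frac{325}{3} \approx -108.33$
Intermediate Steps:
$Q{\left(s \right)} = - \frac{4}{3}$ ($Q{\left(s \right)} = \frac{2}{9} + \frac{1}{9} \left(-14\right) = \frac{2}{9} - \frac{14}{9} = - \frac{4}{3}$)
$V = - \frac{1}{3}$ ($V = 3 \left(- \frac{1}{3}\right) - - \frac{2}{3} = -1 + \frac{2}{3} = - \frac{1}{3} \approx -0.33333$)
$B{\left(h \right)} = - \frac{1}{3}$
$v = \frac{4}{3}$ ($v = \left(-1\right) \left(- \frac{4}{3}\right) = \frac{4}{3} \approx 1.3333$)
$W{\left(m,a \right)} = \frac{4 a}{3}$
$B{\left(151 \right)} + W{\left(113,K \right)} = - \frac{1}{3} + \frac{4}{3} \left(-81\right) = - \frac{1}{3} - 108 = - \frac{325}{3}$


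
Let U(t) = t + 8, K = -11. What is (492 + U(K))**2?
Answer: 239121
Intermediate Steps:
U(t) = 8 + t
(492 + U(K))**2 = (492 + (8 - 11))**2 = (492 - 3)**2 = 489**2 = 239121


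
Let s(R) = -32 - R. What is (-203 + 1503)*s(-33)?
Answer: 1300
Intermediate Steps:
(-203 + 1503)*s(-33) = (-203 + 1503)*(-32 - 1*(-33)) = 1300*(-32 + 33) = 1300*1 = 1300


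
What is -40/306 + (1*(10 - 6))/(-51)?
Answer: -32/153 ≈ -0.20915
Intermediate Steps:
-40/306 + (1*(10 - 6))/(-51) = -40*1/306 + (1*4)*(-1/51) = -20/153 + 4*(-1/51) = -20/153 - 4/51 = -32/153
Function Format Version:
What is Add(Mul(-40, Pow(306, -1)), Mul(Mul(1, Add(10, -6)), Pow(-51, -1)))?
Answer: Rational(-32, 153) ≈ -0.20915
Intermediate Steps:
Add(Mul(-40, Pow(306, -1)), Mul(Mul(1, Add(10, -6)), Pow(-51, -1))) = Add(Mul(-40, Rational(1, 306)), Mul(Mul(1, 4), Rational(-1, 51))) = Add(Rational(-20, 153), Mul(4, Rational(-1, 51))) = Add(Rational(-20, 153), Rational(-4, 51)) = Rational(-32, 153)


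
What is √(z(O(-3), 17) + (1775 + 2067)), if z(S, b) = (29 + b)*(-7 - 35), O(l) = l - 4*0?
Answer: √1910 ≈ 43.704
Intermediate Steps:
O(l) = l (O(l) = l + 0 = l)
z(S, b) = -1218 - 42*b (z(S, b) = (29 + b)*(-42) = -1218 - 42*b)
√(z(O(-3), 17) + (1775 + 2067)) = √((-1218 - 42*17) + (1775 + 2067)) = √((-1218 - 714) + 3842) = √(-1932 + 3842) = √1910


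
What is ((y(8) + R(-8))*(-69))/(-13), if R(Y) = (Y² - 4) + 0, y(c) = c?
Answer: 4692/13 ≈ 360.92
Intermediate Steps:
R(Y) = -4 + Y² (R(Y) = (-4 + Y²) + 0 = -4 + Y²)
((y(8) + R(-8))*(-69))/(-13) = ((8 + (-4 + (-8)²))*(-69))/(-13) = -(8 + (-4 + 64))*(-69)/13 = -(8 + 60)*(-69)/13 = -68*(-69)/13 = -1/13*(-4692) = 4692/13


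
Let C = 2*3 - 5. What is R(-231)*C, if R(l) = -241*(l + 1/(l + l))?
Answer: 25720243/462 ≈ 55672.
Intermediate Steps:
R(l) = -241*l - 241/(2*l) (R(l) = -241*(l + 1/(2*l)) = -241*l - 241/(2*l))
C = 1 (C = 6 - 5 = 1)
R(-231)*C = (-241*(-231) - 241/2/(-231))*1 = (55671 - 241/2*(-1/231))*1 = (55671 + 241/462)*1 = (25720243/462)*1 = 25720243/462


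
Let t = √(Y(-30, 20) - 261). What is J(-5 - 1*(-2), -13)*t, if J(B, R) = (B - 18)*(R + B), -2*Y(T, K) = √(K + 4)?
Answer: 336*√(-261 - √6) ≈ 5453.7*I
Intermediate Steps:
Y(T, K) = -√(4 + K)/2 (Y(T, K) = -√(K + 4)/2 = -√(4 + K)/2)
t = √(-261 - √6) (t = √(-√(4 + 20)/2 - 261) = √(-√6 - 261) = √(-261 - √6) ≈ 16.231*I)
J(B, R) = (-18 + B)*(B + R)
J(-5 - 1*(-2), -13)*t = ((-5 - 1*(-2))² - 18*(-5 - 1*(-2)) - 18*(-13) + (-5 - 1*(-2))*(-13))*√(-261 - √6) = ((-5 + 2)² - 18*(-5 + 2) + 234 + (-5 + 2)*(-13))*√(-261 - √6) = ((-3)² - 18*(-3) + 234 - 3*(-13))*√(-261 - √6) = (9 + 54 + 234 + 39)*√(-261 - √6) = 336*√(-261 - √6)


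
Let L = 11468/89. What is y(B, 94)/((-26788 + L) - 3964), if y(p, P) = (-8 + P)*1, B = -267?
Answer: -3827/1362730 ≈ -0.0028083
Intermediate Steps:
L = 11468/89 (L = 11468*(1/89) = 11468/89 ≈ 128.85)
y(p, P) = -8 + P
y(B, 94)/((-26788 + L) - 3964) = (-8 + 94)/((-26788 + 11468/89) - 3964) = 86/(-2372664/89 - 3964) = 86/(-2725460/89) = 86*(-89/2725460) = -3827/1362730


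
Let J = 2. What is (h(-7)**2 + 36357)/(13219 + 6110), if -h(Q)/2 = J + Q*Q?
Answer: 15587/6443 ≈ 2.4192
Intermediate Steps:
h(Q) = -4 - 2*Q**2 (h(Q) = -2*(2 + Q*Q) = -2*(2 + Q**2) = -4 - 2*Q**2)
(h(-7)**2 + 36357)/(13219 + 6110) = ((-4 - 2*(-7)**2)**2 + 36357)/(13219 + 6110) = ((-4 - 2*49)**2 + 36357)/19329 = ((-4 - 98)**2 + 36357)*(1/19329) = ((-102)**2 + 36357)*(1/19329) = (10404 + 36357)*(1/19329) = 46761*(1/19329) = 15587/6443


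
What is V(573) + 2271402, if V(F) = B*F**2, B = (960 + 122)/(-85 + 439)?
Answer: 193221381/59 ≈ 3.2749e+6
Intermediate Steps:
B = 541/177 (B = 1082/354 = 1082*(1/354) = 541/177 ≈ 3.0565)
V(F) = 541*F**2/177
V(573) + 2271402 = (541/177)*573**2 + 2271402 = (541/177)*328329 + 2271402 = 59208663/59 + 2271402 = 193221381/59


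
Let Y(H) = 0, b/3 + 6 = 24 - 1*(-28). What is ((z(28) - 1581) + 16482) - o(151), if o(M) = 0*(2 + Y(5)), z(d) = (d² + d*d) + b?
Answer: 16607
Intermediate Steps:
b = 138 (b = -18 + 3*(24 - 1*(-28)) = -18 + 3*(24 + 28) = -18 + 3*52 = -18 + 156 = 138)
z(d) = 138 + 2*d² (z(d) = (d² + d*d) + 138 = (d² + d²) + 138 = 2*d² + 138 = 138 + 2*d²)
o(M) = 0 (o(M) = 0*(2 + 0) = 0*2 = 0)
((z(28) - 1581) + 16482) - o(151) = (((138 + 2*28²) - 1581) + 16482) - 1*0 = (((138 + 2*784) - 1581) + 16482) + 0 = (((138 + 1568) - 1581) + 16482) + 0 = ((1706 - 1581) + 16482) + 0 = (125 + 16482) + 0 = 16607 + 0 = 16607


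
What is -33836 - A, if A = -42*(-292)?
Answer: -46100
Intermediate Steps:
A = 12264
-33836 - A = -33836 - 1*12264 = -33836 - 12264 = -46100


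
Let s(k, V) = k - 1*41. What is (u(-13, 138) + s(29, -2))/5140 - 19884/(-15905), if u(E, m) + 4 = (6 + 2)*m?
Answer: 1195084/817517 ≈ 1.4618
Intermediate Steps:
s(k, V) = -41 + k (s(k, V) = k - 41 = -41 + k)
u(E, m) = -4 + 8*m (u(E, m) = -4 + (6 + 2)*m = -4 + 8*m)
(u(-13, 138) + s(29, -2))/5140 - 19884/(-15905) = ((-4 + 8*138) + (-41 + 29))/5140 - 19884/(-15905) = ((-4 + 1104) - 12)*(1/5140) - 19884*(-1/15905) = (1100 - 12)*(1/5140) + 19884/15905 = 1088*(1/5140) + 19884/15905 = 272/1285 + 19884/15905 = 1195084/817517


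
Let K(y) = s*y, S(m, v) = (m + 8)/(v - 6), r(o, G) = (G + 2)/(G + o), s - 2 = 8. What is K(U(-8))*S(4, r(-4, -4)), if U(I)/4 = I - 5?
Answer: 24960/23 ≈ 1085.2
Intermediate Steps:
s = 10 (s = 2 + 8 = 10)
U(I) = -20 + 4*I (U(I) = 4*(I - 5) = 4*(-5 + I) = -20 + 4*I)
r(o, G) = (2 + G)/(G + o)
S(m, v) = (8 + m)/(-6 + v)
K(y) = 10*y
K(U(-8))*S(4, r(-4, -4)) = (10*(-20 + 4*(-8)))*((8 + 4)/(-6 + (2 - 4)/(-4 - 4))) = (10*(-20 - 32))*(12/(-6 - 2/(-8))) = (10*(-52))*(12/(-6 - 1/8*(-2))) = -520*12/(-6 + 1/4) = -520*12/(-23/4) = -(-2080)*12/23 = -520*(-48/23) = 24960/23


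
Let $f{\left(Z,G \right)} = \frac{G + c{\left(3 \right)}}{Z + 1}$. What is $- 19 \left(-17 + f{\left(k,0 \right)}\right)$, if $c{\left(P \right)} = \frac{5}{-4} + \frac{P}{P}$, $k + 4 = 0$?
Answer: $\frac{3857}{12} \approx 321.42$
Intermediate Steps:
$k = -4$ ($k = -4 + 0 = -4$)
$c{\left(P \right)} = - \frac{1}{4}$ ($c{\left(P \right)} = 5 \left(- \frac{1}{4}\right) + 1 = - \frac{5}{4} + 1 = - \frac{1}{4}$)
$f{\left(Z,G \right)} = \frac{- \frac{1}{4} + G}{1 + Z}$ ($f{\left(Z,G \right)} = \frac{G - \frac{1}{4}}{Z + 1} = \frac{- \frac{1}{4} + G}{1 + Z}$)
$- 19 \left(-17 + f{\left(k,0 \right)}\right) = - 19 \left(-17 + \frac{- \frac{1}{4} + 0}{1 - 4}\right) = - 19 \left(-17 + \frac{1}{-3} \left(- \frac{1}{4}\right)\right) = - 19 \left(-17 - - \frac{1}{12}\right) = - 19 \left(-17 + \frac{1}{12}\right) = \left(-19\right) \left(- \frac{203}{12}\right) = \frac{3857}{12}$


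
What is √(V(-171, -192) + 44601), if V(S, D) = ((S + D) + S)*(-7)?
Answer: 3*√5371 ≈ 219.86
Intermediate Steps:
V(S, D) = -14*S - 7*D (V(S, D) = ((D + S) + S)*(-7) = (D + 2*S)*(-7) = -14*S - 7*D)
√(V(-171, -192) + 44601) = √((-14*(-171) - 7*(-192)) + 44601) = √((2394 + 1344) + 44601) = √(3738 + 44601) = √48339 = 3*√5371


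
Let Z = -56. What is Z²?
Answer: 3136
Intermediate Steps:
Z² = (-56)² = 3136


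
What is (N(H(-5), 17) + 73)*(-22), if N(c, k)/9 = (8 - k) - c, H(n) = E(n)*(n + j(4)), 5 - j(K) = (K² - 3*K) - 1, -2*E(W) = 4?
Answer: 1364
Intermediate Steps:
E(W) = -2 (E(W) = -½*4 = -2)
j(K) = 6 - K² + 3*K (j(K) = 5 - ((K² - 3*K) - 1) = 5 - (-1 + K² - 3*K) = 5 + (1 - K² + 3*K) = 6 - K² + 3*K)
H(n) = -4 - 2*n (H(n) = -2*(n + (6 - 1*4² + 3*4)) = -2*(n + (6 - 1*16 + 12)) = -2*(n + (6 - 16 + 12)) = -2*(n + 2) = -2*(2 + n) = -4 - 2*n)
N(c, k) = 72 - 9*c - 9*k (N(c, k) = 9*((8 - k) - c) = 9*(8 - c - k) = 72 - 9*c - 9*k)
(N(H(-5), 17) + 73)*(-22) = ((72 - 9*(-4 - 2*(-5)) - 9*17) + 73)*(-22) = ((72 - 9*(-4 + 10) - 153) + 73)*(-22) = ((72 - 9*6 - 153) + 73)*(-22) = ((72 - 54 - 153) + 73)*(-22) = (-135 + 73)*(-22) = -62*(-22) = 1364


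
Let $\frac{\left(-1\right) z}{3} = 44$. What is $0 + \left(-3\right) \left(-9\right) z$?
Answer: $-3564$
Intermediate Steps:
$z = -132$ ($z = \left(-3\right) 44 = -132$)
$0 + \left(-3\right) \left(-9\right) z = 0 + \left(-3\right) \left(-9\right) \left(-132\right) = 0 + 27 \left(-132\right) = 0 - 3564 = -3564$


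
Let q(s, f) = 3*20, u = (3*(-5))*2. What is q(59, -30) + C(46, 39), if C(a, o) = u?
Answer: 30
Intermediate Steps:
u = -30 (u = -15*2 = -30)
C(a, o) = -30
q(s, f) = 60
q(59, -30) + C(46, 39) = 60 - 30 = 30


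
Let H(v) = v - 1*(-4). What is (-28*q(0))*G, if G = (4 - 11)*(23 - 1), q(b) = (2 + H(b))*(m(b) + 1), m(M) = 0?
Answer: 25872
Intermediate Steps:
H(v) = 4 + v (H(v) = v + 4 = 4 + v)
q(b) = 6 + b (q(b) = (2 + (4 + b))*(0 + 1) = (6 + b)*1 = 6 + b)
G = -154 (G = -7*22 = -154)
(-28*q(0))*G = -28*(6 + 0)*(-154) = -28*6*(-154) = -168*(-154) = 25872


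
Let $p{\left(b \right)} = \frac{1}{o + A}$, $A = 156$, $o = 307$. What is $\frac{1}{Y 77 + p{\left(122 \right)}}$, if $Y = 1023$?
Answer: $\frac{463}{36470974} \approx 1.2695 \cdot 10^{-5}$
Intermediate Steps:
$p{\left(b \right)} = \frac{1}{463}$ ($p{\left(b \right)} = \frac{1}{307 + 156} = \frac{1}{463}$)
$\frac{1}{Y 77 + p{\left(122 \right)}} = \frac{1}{1023 \cdot 77 + \frac{1}{463}} = \frac{1}{78771 + \frac{1}{463}} = \frac{1}{\frac{36470974}{463}} = \frac{463}{36470974}$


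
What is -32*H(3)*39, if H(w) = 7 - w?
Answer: -4992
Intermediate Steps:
-32*H(3)*39 = -32*(7 - 1*3)*39 = -32*(7 - 3)*39 = -32*4*39 = -128*39 = -4992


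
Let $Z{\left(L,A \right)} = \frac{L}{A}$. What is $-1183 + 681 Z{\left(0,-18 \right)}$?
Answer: $-1183$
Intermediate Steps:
$-1183 + 681 Z{\left(0,-18 \right)} = -1183 + 681 \frac{0}{-18} = -1183 + 681 \cdot 0 \left(- \frac{1}{18}\right) = -1183 + 681 \cdot 0 = -1183 + 0 = -1183$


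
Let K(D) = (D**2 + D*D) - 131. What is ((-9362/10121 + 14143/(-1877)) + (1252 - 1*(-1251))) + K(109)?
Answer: 496309941901/18997117 ≈ 26126.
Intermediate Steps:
K(D) = -131 + 2*D**2 (K(D) = (D**2 + D**2) - 131 = 2*D**2 - 131 = -131 + 2*D**2)
((-9362/10121 + 14143/(-1877)) + (1252 - 1*(-1251))) + K(109) = ((-9362/10121 + 14143/(-1877)) + (1252 - 1*(-1251))) + (-131 + 2*109**2) = ((-9362*1/10121 + 14143*(-1/1877)) + (1252 + 1251)) + (-131 + 2*11881) = ((-9362/10121 - 14143/1877) + 2503) + (-131 + 23762) = (-160713777/18997117 + 2503) + 23631 = 47389070074/18997117 + 23631 = 496309941901/18997117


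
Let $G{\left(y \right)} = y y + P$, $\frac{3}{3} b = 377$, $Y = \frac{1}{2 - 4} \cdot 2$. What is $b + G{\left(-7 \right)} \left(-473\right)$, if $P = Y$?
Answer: $-22327$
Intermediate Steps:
$Y = -1$ ($Y = \frac{1}{-2} \cdot 2 = \left(- \frac{1}{2}\right) 2 = -1$)
$P = -1$
$b = 377$
$G{\left(y \right)} = -1 + y^{2}$ ($G{\left(y \right)} = y y - 1 = y^{2} - 1 = -1 + y^{2}$)
$b + G{\left(-7 \right)} \left(-473\right) = 377 + \left(-1 + \left(-7\right)^{2}\right) \left(-473\right) = 377 + \left(-1 + 49\right) \left(-473\right) = 377 + 48 \left(-473\right) = 377 - 22704 = -22327$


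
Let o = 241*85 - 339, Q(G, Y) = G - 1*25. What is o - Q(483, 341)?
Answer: 19688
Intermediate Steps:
Q(G, Y) = -25 + G (Q(G, Y) = G - 25 = -25 + G)
o = 20146 (o = 20485 - 339 = 20146)
o - Q(483, 341) = 20146 - (-25 + 483) = 20146 - 1*458 = 20146 - 458 = 19688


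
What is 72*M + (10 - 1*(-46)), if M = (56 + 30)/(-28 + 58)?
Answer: 1312/5 ≈ 262.40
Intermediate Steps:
M = 43/15 (M = 86/30 = 86*(1/30) = 43/15 ≈ 2.8667)
72*M + (10 - 1*(-46)) = 72*(43/15) + (10 - 1*(-46)) = 1032/5 + (10 + 46) = 1032/5 + 56 = 1312/5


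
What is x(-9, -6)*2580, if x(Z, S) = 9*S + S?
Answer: -154800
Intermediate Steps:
x(Z, S) = 10*S
x(-9, -6)*2580 = (10*(-6))*2580 = -60*2580 = -154800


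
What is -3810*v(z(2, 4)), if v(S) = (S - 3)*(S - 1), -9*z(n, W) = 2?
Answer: -405130/27 ≈ -15005.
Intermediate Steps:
z(n, W) = -2/9 (z(n, W) = -1/9*2 = -2/9)
v(S) = (-1 + S)*(-3 + S) (v(S) = (-3 + S)*(-1 + S) = (-1 + S)*(-3 + S))
-3810*v(z(2, 4)) = -3810*(3 + (-2/9)**2 - 4*(-2/9)) = -3810*(3 + 4/81 + 8/9) = -3810*319/81 = -405130/27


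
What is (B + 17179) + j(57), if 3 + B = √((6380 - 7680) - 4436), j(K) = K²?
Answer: 20425 + 2*I*√1434 ≈ 20425.0 + 75.736*I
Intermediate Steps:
B = -3 + 2*I*√1434 (B = -3 + √((6380 - 7680) - 4436) = -3 + √(-1300 - 4436) = -3 + √(-5736) = -3 + 2*I*√1434 ≈ -3.0 + 75.736*I)
(B + 17179) + j(57) = ((-3 + 2*I*√1434) + 17179) + 57² = (17176 + 2*I*√1434) + 3249 = 20425 + 2*I*√1434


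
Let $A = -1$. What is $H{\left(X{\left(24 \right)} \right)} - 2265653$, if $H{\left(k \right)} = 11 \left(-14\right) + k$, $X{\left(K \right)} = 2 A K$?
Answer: $-2265855$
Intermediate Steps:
$X{\left(K \right)} = - 2 K$ ($X{\left(K \right)} = 2 \left(-1\right) K = - 2 K$)
$H{\left(k \right)} = -154 + k$
$H{\left(X{\left(24 \right)} \right)} - 2265653 = \left(-154 - 48\right) - 2265653 = -202 - 2265653 = -2265855$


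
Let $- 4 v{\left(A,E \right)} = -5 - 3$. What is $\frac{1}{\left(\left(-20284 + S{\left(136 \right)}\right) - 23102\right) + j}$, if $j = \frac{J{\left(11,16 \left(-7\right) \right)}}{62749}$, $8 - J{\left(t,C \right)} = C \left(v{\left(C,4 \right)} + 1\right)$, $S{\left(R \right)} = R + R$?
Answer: $- \frac{62749}{2705360042} \approx -2.3194 \cdot 10^{-5}$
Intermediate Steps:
$v{\left(A,E \right)} = 2$ ($v{\left(A,E \right)} = - \frac{-5 - 3}{4} = \left(- \frac{1}{4}\right) \left(-8\right) = 2$)
$S{\left(R \right)} = 2 R$
$J{\left(t,C \right)} = 8 - 3 C$ ($J{\left(t,C \right)} = 8 - C \left(2 + 1\right) = 8 - C 3 = 8 - 3 C$)
$j = \frac{344}{62749}$ ($j = \frac{8 - 3 \cdot 16 \left(-7\right)}{62749} = \left(8 - -336\right) \frac{1}{62749} = \left(8 + 336\right) \frac{1}{62749} = 344 \cdot \frac{1}{62749} = \frac{344}{62749} \approx 0.0054822$)
$\frac{1}{\left(\left(-20284 + S{\left(136 \right)}\right) - 23102\right) + j} = \frac{1}{\left(\left(-20284 + 2 \cdot 136\right) - 23102\right) + \frac{344}{62749}} = \frac{1}{\left(\left(-20284 + 272\right) - 23102\right) + \frac{344}{62749}} = \frac{1}{\left(-20012 - 23102\right) + \frac{344}{62749}} = \frac{1}{-43114 + \frac{344}{62749}} = \frac{1}{- \frac{2705360042}{62749}} = - \frac{62749}{2705360042}$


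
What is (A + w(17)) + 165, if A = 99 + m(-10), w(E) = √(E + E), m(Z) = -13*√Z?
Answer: 264 + √34 - 13*I*√10 ≈ 269.83 - 41.11*I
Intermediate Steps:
w(E) = √2*√E (w(E) = √(2*E) = √2*√E)
A = 99 - 13*I*√10 ≈ 99.0 - 41.11*I
(A + w(17)) + 165 = ((99 - 13*I*√10) + √2*√17) + 165 = ((99 - 13*I*√10) + √34) + 165 = (99 + √34 - 13*I*√10) + 165 = 264 + √34 - 13*I*√10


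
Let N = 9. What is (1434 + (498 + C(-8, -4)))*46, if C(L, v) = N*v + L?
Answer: 86848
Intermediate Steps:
C(L, v) = L + 9*v (C(L, v) = 9*v + L = L + 9*v)
(1434 + (498 + C(-8, -4)))*46 = (1434 + (498 + (-8 + 9*(-4))))*46 = (1434 + (498 + (-8 - 36)))*46 = (1434 + (498 - 44))*46 = (1434 + 454)*46 = 1888*46 = 86848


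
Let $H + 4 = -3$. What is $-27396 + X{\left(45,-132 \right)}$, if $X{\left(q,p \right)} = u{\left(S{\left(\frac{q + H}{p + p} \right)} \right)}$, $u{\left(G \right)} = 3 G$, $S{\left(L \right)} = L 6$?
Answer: $- \frac{602769}{22} \approx -27399.0$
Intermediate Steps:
$H = -7$ ($H = -4 - 3 = -7$)
$S{\left(L \right)} = 6 L$
$X{\left(q,p \right)} = \frac{9 \left(-7 + q\right)}{p}$ ($X{\left(q,p \right)} = 3 \cdot 6 \frac{q - 7}{p + p} = 3 \cdot 6 \frac{-7 + q}{2 p} = 3 \frac{3 \left(-7 + q\right)}{p} = \frac{9 \left(-7 + q\right)}{p}$)
$-27396 + X{\left(45,-132 \right)} = -27396 + \frac{9 \left(-7 + 45\right)}{-132} = -27396 + 9 \left(- \frac{1}{132}\right) 38 = -27396 - \frac{57}{22} = - \frac{602769}{22}$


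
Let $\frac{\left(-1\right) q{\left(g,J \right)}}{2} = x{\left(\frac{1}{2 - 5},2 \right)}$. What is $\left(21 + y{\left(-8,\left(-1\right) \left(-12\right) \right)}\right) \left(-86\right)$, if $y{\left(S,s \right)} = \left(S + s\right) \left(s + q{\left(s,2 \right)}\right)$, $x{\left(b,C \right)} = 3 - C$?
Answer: $-5246$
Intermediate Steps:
$q{\left(g,J \right)} = -2$ ($q{\left(g,J \right)} = - 2 \left(3 - 2\right) = \left(-2\right) 1 = -2$)
$y{\left(S,s \right)} = \left(-2 + s\right) \left(S + s\right)$ ($y{\left(S,s \right)} = \left(S + s\right) \left(s - 2\right) = \left(S + s\right) \left(-2 + s\right) = \left(-2 + s\right) \left(S + s\right)$)
$\left(21 + y{\left(-8,\left(-1\right) \left(-12\right) \right)}\right) \left(-86\right) = \left(21 - \left(-16 - 144 + 10 \left(-1\right) \left(-12\right)\right)\right) \left(-86\right) = \left(21 + \left(12^{2} + 16 - 24 - 96\right)\right) \left(-86\right) = \left(21 + \left(144 + 16 - 24 - 96\right)\right) \left(-86\right) = \left(21 + 40\right) \left(-86\right) = 61 \left(-86\right) = -5246$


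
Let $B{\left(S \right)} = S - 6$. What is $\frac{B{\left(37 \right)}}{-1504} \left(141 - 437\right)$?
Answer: $\frac{1147}{188} \approx 6.1011$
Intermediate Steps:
$B{\left(S \right)} = -6 + S$
$\frac{B{\left(37 \right)}}{-1504} \left(141 - 437\right) = \frac{-6 + 37}{-1504} \left(141 - 437\right) = 31 \left(- \frac{1}{1504}\right) \left(141 + \left(-784 + 347\right)\right) = - \frac{31 \left(141 - 437\right)}{1504} = \left(- \frac{31}{1504}\right) \left(-296\right) = \frac{1147}{188}$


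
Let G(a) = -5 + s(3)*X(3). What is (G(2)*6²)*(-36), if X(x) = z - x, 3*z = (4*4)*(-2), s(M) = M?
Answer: 59616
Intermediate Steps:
z = -32/3 (z = ((4*4)*(-2))/3 = (16*(-2))/3 = (⅓)*(-32) = -32/3 ≈ -10.667)
X(x) = -32/3 - x
G(a) = -46 (G(a) = -5 + 3*(-32/3 - 1*3) = -5 + 3*(-32/3 - 3) = -5 + 3*(-41/3) = -5 - 41 = -46)
(G(2)*6²)*(-36) = -46*6²*(-36) = -46*36*(-36) = -1656*(-36) = 59616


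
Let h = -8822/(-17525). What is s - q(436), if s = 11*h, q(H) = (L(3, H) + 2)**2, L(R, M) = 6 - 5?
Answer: -60683/17525 ≈ -3.4627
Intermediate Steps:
h = 8822/17525 (h = -8822*(-1/17525) = 8822/17525 ≈ 0.50340)
L(R, M) = 1
q(H) = 9 (q(H) = (1 + 2)**2 = 3**2 = 9)
s = 97042/17525 (s = 11*(8822/17525) = 97042/17525 ≈ 5.5373)
s - q(436) = 97042/17525 - 1*9 = 97042/17525 - 9 = -60683/17525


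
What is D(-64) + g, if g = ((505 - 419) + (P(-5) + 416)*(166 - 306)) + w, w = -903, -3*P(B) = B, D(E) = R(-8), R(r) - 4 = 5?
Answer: -177844/3 ≈ -59281.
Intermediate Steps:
R(r) = 9 (R(r) = 4 + 5 = 9)
D(E) = 9
P(B) = -B/3
g = -177871/3 (g = ((505 - 419) + (-1/3*(-5) + 416)*(166 - 306)) - 903 = (86 + (5/3 + 416)*(-140)) - 903 = (86 + (1253/3)*(-140)) - 903 = (86 - 175420/3) - 903 = -175162/3 - 903 = -177871/3 ≈ -59290.)
D(-64) + g = 9 - 177871/3 = -177844/3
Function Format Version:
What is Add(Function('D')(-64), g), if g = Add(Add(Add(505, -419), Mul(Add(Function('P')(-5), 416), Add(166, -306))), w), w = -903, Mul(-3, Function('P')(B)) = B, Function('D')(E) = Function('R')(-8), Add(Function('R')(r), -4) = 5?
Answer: Rational(-177844, 3) ≈ -59281.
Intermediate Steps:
Function('R')(r) = 9 (Function('R')(r) = Add(4, 5) = 9)
Function('D')(E) = 9
Function('P')(B) = Mul(Rational(-1, 3), B)
g = Rational(-177871, 3) (g = Add(Add(Add(505, -419), Mul(Add(Mul(Rational(-1, 3), -5), 416), Add(166, -306))), -903) = Add(Add(86, Mul(Add(Rational(5, 3), 416), -140)), -903) = Add(Add(86, Mul(Rational(1253, 3), -140)), -903) = Add(Add(86, Rational(-175420, 3)), -903) = Add(Rational(-175162, 3), -903) = Rational(-177871, 3) ≈ -59290.)
Add(Function('D')(-64), g) = Add(9, Rational(-177871, 3)) = Rational(-177844, 3)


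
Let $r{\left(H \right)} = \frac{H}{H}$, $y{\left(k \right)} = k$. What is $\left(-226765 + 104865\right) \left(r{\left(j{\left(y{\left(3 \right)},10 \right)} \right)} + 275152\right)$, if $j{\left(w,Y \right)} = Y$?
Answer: $-33541150700$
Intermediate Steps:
$r{\left(H \right)} = 1$
$\left(-226765 + 104865\right) \left(r{\left(j{\left(y{\left(3 \right)},10 \right)} \right)} + 275152\right) = \left(-226765 + 104865\right) \left(1 + 275152\right) = \left(-121900\right) 275153 = -33541150700$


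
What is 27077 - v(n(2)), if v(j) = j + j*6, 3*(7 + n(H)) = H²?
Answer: 81350/3 ≈ 27117.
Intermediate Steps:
n(H) = -7 + H²/3
v(j) = 7*j (v(j) = j + 6*j = 7*j)
27077 - v(n(2)) = 27077 - 7*(-7 + (⅓)*2²) = 27077 - 7*(-7 + (⅓)*4) = 27077 - 7*(-7 + 4/3) = 27077 - 7*(-17)/3 = 27077 - 1*(-119/3) = 27077 + 119/3 = 81350/3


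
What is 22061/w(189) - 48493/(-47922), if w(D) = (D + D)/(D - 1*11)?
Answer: 4480981415/431298 ≈ 10390.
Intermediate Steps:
w(D) = 2*D/(-11 + D) (w(D) = (2*D)/(D - 11) = (2*D)/(-11 + D) = 2*D/(-11 + D))
22061/w(189) - 48493/(-47922) = 22061/((2*189/(-11 + 189))) - 48493/(-47922) = 22061/((2*189/178)) - 48493*(-1/47922) = 22061/((2*189*(1/178))) + 48493/47922 = 22061/(189/89) + 48493/47922 = 22061*(89/189) + 48493/47922 = 1963429/189 + 48493/47922 = 4480981415/431298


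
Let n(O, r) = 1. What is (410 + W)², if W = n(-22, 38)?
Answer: 168921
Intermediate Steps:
W = 1
(410 + W)² = (410 + 1)² = 411² = 168921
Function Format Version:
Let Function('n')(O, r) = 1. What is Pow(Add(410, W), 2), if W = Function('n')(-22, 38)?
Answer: 168921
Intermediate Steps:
W = 1
Pow(Add(410, W), 2) = Pow(Add(410, 1), 2) = Pow(411, 2) = 168921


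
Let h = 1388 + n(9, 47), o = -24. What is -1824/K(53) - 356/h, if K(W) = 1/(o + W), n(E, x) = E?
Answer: -73896068/1397 ≈ -52896.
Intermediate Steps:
K(W) = 1/(-24 + W)
h = 1397 (h = 1388 + 9 = 1397)
-1824/K(53) - 356/h = -1824/(1/(-24 + 53)) - 356/1397 = -1824/(1/29) - 356*1/1397 = -1824/1/29 - 356/1397 = -1824*29 - 356/1397 = -52896 - 356/1397 = -73896068/1397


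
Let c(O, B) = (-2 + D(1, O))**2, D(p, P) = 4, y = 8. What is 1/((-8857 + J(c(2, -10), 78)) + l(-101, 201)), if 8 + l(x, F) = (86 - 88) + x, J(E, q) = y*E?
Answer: -1/8936 ≈ -0.00011191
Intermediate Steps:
c(O, B) = 4 (c(O, B) = (-2 + 4)**2 = 2**2 = 4)
J(E, q) = 8*E
l(x, F) = -10 + x (l(x, F) = -8 + ((86 - 88) + x) = -8 + (-2 + x) = -10 + x)
1/((-8857 + J(c(2, -10), 78)) + l(-101, 201)) = 1/((-8857 + 8*4) + (-10 - 101)) = 1/((-8857 + 32) - 111) = 1/(-8825 - 111) = 1/(-8936) = -1/8936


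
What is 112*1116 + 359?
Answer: 125351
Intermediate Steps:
112*1116 + 359 = 124992 + 359 = 125351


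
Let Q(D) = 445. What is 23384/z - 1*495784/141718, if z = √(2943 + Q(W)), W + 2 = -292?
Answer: -247892/70859 + 11692*√7/77 ≈ 398.24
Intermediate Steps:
W = -294 (W = -2 - 292 = -294)
z = 22*√7 (z = √(2943 + 445) = √3388 = 22*√7 ≈ 58.207)
23384/z - 1*495784/141718 = 23384/((22*√7)) - 1*495784/141718 = 23384*(√7/154) - 495784*1/141718 = 11692*√7/77 - 247892/70859 = -247892/70859 + 11692*√7/77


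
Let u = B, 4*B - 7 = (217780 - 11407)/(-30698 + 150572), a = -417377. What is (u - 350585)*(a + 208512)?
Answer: 11703615185921895/159832 ≈ 7.3224e+10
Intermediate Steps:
B = 348497/159832 (B = 7/4 + ((217780 - 11407)/(-30698 + 150572))/4 = 7/4 + (206373/119874)/4 = 7/4 + (206373*(1/119874))/4 = 7/4 + (¼)*(68791/39958) = 7/4 + 68791/159832 = 348497/159832 ≈ 2.1804)
u = 348497/159832 ≈ 2.1804
(u - 350585)*(a + 208512) = (348497/159832 - 350585)*(-417377 + 208512) = -56034353223/159832*(-208865) = 11703615185921895/159832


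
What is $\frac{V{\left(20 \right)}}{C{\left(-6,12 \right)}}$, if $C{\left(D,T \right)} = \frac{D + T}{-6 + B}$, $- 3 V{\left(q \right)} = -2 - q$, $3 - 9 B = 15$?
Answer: $- \frac{242}{27} \approx -8.963$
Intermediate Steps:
$B = - \frac{4}{3}$ ($B = \frac{1}{3} - \frac{5}{3} = - \frac{4}{3} \approx -1.3333$)
$V{\left(q \right)} = \frac{2}{3} + \frac{q}{3}$ ($V{\left(q \right)} = - \frac{-2 - q}{3} = \frac{2}{3} + \frac{q}{3}$)
$C{\left(D,T \right)} = - \frac{3 D}{22} - \frac{3 T}{22}$ ($C{\left(D,T \right)} = \frac{D + T}{-6 - \frac{4}{3}} = \frac{D + T}{- \frac{22}{3}} = \left(D + T\right) \left(- \frac{3}{22}\right) = - \frac{3 D}{22} - \frac{3 T}{22}$)
$\frac{V{\left(20 \right)}}{C{\left(-6,12 \right)}} = \frac{\frac{2}{3} + \frac{1}{3} \cdot 20}{\left(- \frac{3}{22}\right) \left(-6\right) - \frac{18}{11}} = \frac{\frac{2}{3} + \frac{20}{3}}{\frac{9}{11} - \frac{18}{11}} = \frac{22}{3 \left(- \frac{9}{11}\right)} = \frac{22}{3} \left(- \frac{11}{9}\right) = - \frac{242}{27}$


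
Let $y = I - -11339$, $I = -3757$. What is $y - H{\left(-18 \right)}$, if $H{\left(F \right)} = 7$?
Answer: $7575$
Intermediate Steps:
$y = 7582$ ($y = -3757 - -11339 = -3757 + 11339 = 7582$)
$y - H{\left(-18 \right)} = 7582 - 7 = 7575$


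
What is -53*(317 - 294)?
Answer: -1219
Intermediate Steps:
-53*(317 - 294) = -53*23 = -1219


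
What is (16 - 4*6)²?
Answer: 64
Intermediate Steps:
(16 - 4*6)² = (16 - 24)² = (-8)² = 64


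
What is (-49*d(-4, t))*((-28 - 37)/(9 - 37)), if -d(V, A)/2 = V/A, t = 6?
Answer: -455/3 ≈ -151.67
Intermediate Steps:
d(V, A) = -2*V/A
(-49*d(-4, t))*((-28 - 37)/(9 - 37)) = (-(-98)*(-4)/6)*((-28 - 37)/(9 - 37)) = (-(-98)*(-4)/6)*(-65/(-28)) = (-49*4/3)*(-65*(-1/28)) = -196/3*65/28 = -455/3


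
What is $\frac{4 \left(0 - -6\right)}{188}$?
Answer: $\frac{6}{47} \approx 0.12766$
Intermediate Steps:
$\frac{4 \left(0 - -6\right)}{188} = 4 \left(0 + 6\right) \frac{1}{188} = 4 \cdot 6 \cdot \frac{1}{188} = 24 \cdot \frac{1}{188} = \frac{6}{47}$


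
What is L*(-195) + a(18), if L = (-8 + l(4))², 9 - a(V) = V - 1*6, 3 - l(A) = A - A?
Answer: -4878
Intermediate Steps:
l(A) = 3 (l(A) = 3 - (A - A) = 3 - 1*0 = 3 + 0 = 3)
a(V) = 15 - V (a(V) = 9 - (V - 1*6) = 9 - (V - 6) = 9 - (-6 + V) = 9 + (6 - V) = 15 - V)
L = 25 (L = (-8 + 3)² = (-5)² = 25)
L*(-195) + a(18) = 25*(-195) + (15 - 1*18) = -4875 + (15 - 18) = -4875 - 3 = -4878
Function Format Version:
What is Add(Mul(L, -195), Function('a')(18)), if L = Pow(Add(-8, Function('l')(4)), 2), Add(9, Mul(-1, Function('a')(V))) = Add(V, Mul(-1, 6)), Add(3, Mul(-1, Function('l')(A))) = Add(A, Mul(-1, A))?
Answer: -4878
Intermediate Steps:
Function('l')(A) = 3 (Function('l')(A) = Add(3, Mul(-1, Add(A, Mul(-1, A)))) = Add(3, Mul(-1, 0)) = Add(3, 0) = 3)
Function('a')(V) = Add(15, Mul(-1, V)) (Function('a')(V) = Add(9, Mul(-1, Add(V, Mul(-1, 6)))) = Add(9, Mul(-1, Add(V, -6))) = Add(9, Mul(-1, Add(-6, V))) = Add(9, Add(6, Mul(-1, V))) = Add(15, Mul(-1, V)))
L = 25 (L = Pow(Add(-8, 3), 2) = Pow(-5, 2) = 25)
Add(Mul(L, -195), Function('a')(18)) = Add(Mul(25, -195), Add(15, Mul(-1, 18))) = Add(-4875, Add(15, -18)) = Add(-4875, -3) = -4878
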